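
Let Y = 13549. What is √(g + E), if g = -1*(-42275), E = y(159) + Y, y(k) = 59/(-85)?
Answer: √403323385/85 ≈ 236.27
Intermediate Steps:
y(k) = -59/85 (y(k) = 59*(-1/85) = -59/85)
E = 1151606/85 (E = -59/85 + 13549 = 1151606/85 ≈ 13548.)
g = 42275
√(g + E) = √(42275 + 1151606/85) = √(4744981/85) = √403323385/85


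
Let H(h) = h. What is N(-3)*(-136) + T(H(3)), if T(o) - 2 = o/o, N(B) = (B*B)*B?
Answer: 3675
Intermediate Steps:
N(B) = B³ (N(B) = B²*B = B³)
T(o) = 3 (T(o) = 2 + o/o = 2 + 1 = 3)
N(-3)*(-136) + T(H(3)) = (-3)³*(-136) + 3 = -27*(-136) + 3 = 3672 + 3 = 3675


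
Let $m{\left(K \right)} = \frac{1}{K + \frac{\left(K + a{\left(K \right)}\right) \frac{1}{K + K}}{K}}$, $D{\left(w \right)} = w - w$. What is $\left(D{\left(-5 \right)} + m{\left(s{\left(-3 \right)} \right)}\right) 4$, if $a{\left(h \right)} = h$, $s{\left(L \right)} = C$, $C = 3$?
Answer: $\frac{6}{5} \approx 1.2$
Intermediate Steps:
$s{\left(L \right)} = 3$
$D{\left(w \right)} = 0$
$m{\left(K \right)} = \frac{1}{K + \frac{1}{K}}$ ($m{\left(K \right)} = \frac{1}{K + \frac{\left(K + K\right) \frac{1}{K + K}}{K}} = \frac{1}{K + \frac{2 K \frac{1}{2 K}}{K}} = \frac{1}{K + 1 \frac{1}{K}} = \frac{1}{K + \frac{1}{K}}$)
$\left(D{\left(-5 \right)} + m{\left(s{\left(-3 \right)} \right)}\right) 4 = \left(0 + \frac{3}{1 + 3^{2}}\right) 4 = \left(0 + \frac{3}{1 + 9}\right) 4 = \left(0 + \frac{3}{10}\right) 4 = \frac{3}{10} \cdot 4 = \frac{6}{5}$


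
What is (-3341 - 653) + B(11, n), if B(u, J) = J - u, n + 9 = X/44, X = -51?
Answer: -176667/44 ≈ -4015.2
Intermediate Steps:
n = -447/44 (n = -9 - 51/44 = -447/44 ≈ -10.159)
(-3341 - 653) + B(11, n) = (-3341 - 653) + (-447/44 - 1*11) = -3994 + (-447/44 - 11) = -3994 - 931/44 = -176667/44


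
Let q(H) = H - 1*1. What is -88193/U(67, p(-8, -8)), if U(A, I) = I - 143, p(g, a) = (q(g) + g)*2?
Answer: 88193/177 ≈ 498.27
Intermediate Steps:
q(H) = -1 + H (q(H) = H - 1 = -1 + H)
p(g, a) = -2 + 4*g (p(g, a) = ((-1 + g) + g)*2 = (-1 + 2*g)*2 = -2 + 4*g)
U(A, I) = -143 + I
-88193/U(67, p(-8, -8)) = -88193/(-143 + (-2 + 4*(-8))) = -88193/(-143 + (-2 - 32)) = -88193/(-143 - 34) = -88193/(-177) = -88193*(-1/177) = 88193/177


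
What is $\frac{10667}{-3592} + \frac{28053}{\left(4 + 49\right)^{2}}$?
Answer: $\frac{70802773}{10089928} \approx 7.0172$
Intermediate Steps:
$\frac{10667}{-3592} + \frac{28053}{\left(4 + 49\right)^{2}} = 10667 \left(- \frac{1}{3592}\right) + \frac{28053}{53^{2}} = - \frac{10667}{3592} + \frac{28053}{2809} = \frac{70802773}{10089928}$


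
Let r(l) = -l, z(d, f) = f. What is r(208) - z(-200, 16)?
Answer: -224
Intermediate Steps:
r(208) - z(-200, 16) = -1*208 - 1*16 = -208 - 16 = -224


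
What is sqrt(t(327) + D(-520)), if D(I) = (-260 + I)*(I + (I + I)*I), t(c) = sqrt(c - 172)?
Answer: sqrt(-421418400 + sqrt(155)) ≈ 20528.0*I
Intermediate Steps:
t(c) = sqrt(-172 + c)
D(I) = (-260 + I)*(I + 2*I**2) (D(I) = (-260 + I)*(I + (2*I)*I) = (-260 + I)*(I + 2*I**2))
sqrt(t(327) + D(-520)) = sqrt(sqrt(-172 + 327) - 520*(-260 - 519*(-520) + 2*(-520)**2)) = sqrt(sqrt(155) - 520*(-260 + 269880 + 2*270400)) = sqrt(sqrt(155) - 520*(-260 + 269880 + 540800)) = sqrt(sqrt(155) - 520*810420) = sqrt(sqrt(155) - 421418400) = sqrt(-421418400 + sqrt(155))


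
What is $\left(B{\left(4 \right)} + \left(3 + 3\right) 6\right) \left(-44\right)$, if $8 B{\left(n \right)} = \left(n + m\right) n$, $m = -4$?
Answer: $-1584$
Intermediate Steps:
$B{\left(n \right)} = \frac{n \left(-4 + n\right)}{8}$ ($B{\left(n \right)} = \frac{\left(n - 4\right) n}{8} = \frac{\left(-4 + n\right) n}{8} = \frac{n \left(-4 + n\right)}{8}$)
$\left(B{\left(4 \right)} + \left(3 + 3\right) 6\right) \left(-44\right) = \left(\frac{1}{8} \cdot 4 \left(-4 + 4\right) + \left(3 + 3\right) 6\right) \left(-44\right) = \left(\frac{1}{8} \cdot 4 \cdot 0 + 6 \cdot 6\right) \left(-44\right) = \left(0 + 36\right) \left(-44\right) = 36 \left(-44\right) = -1584$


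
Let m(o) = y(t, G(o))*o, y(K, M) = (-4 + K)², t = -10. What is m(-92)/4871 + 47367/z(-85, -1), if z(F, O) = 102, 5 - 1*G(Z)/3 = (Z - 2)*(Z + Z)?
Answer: 76295131/165614 ≈ 460.68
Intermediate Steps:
G(Z) = 15 - 6*Z*(-2 + Z) (G(Z) = 15 - 3*(Z - 2)*(Z + Z) = 15 - 3*(-2 + Z)*2*Z = 15 - 6*Z*(-2 + Z))
m(o) = 196*o (m(o) = (-4 - 10)²*o = (-14)²*o = 196*o)
m(-92)/4871 + 47367/z(-85, -1) = (196*(-92))/4871 + 47367/102 = -18032*1/4871 + 47367*(1/102) = -18032/4871 + 15789/34 = 76295131/165614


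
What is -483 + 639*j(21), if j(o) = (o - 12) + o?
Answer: 18687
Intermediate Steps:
j(o) = -12 + 2*o (j(o) = (-12 + o) + o = -12 + 2*o)
-483 + 639*j(21) = -483 + 639*(-12 + 2*21) = -483 + 639*(-12 + 42) = -483 + 639*30 = -483 + 19170 = 18687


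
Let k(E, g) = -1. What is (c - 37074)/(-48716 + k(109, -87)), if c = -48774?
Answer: 28616/16239 ≈ 1.7622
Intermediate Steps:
(c - 37074)/(-48716 + k(109, -87)) = (-48774 - 37074)/(-48716 - 1) = -85848/(-48717) = -85848*(-1/48717) = 28616/16239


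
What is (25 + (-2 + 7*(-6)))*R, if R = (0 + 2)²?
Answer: -76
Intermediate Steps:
R = 4 (R = 2² = 4)
(25 + (-2 + 7*(-6)))*R = (25 + (-2 + 7*(-6)))*4 = (25 + (-2 - 42))*4 = (25 - 44)*4 = -19*4 = -76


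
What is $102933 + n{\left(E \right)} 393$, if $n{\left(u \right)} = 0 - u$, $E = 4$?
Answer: $101361$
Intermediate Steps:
$n{\left(u \right)} = - u$
$102933 + n{\left(E \right)} 393 = 102933 + \left(-1\right) 4 \cdot 393 = 102933 - 1572 = 101361$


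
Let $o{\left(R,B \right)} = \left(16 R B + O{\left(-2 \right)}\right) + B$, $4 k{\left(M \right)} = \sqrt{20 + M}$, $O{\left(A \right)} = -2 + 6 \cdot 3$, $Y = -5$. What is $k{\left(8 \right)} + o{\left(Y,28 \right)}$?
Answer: $-2196 + \frac{\sqrt{7}}{2} \approx -2194.7$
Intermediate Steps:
$O{\left(A \right)} = 16$ ($O{\left(A \right)} = -2 + 18 = 16$)
$k{\left(M \right)} = \frac{\sqrt{20 + M}}{4}$
$o{\left(R,B \right)} = 16 + B + 16 B R$ ($o{\left(R,B \right)} = \left(16 R B + 16\right) + B = \left(16 B R + 16\right) + B = \left(16 + 16 B R\right) + B = 16 + B + 16 B R$)
$k{\left(8 \right)} + o{\left(Y,28 \right)} = \frac{\sqrt{20 + 8}}{4} + \left(16 + 28 + 16 \cdot 28 \left(-5\right)\right) = \frac{\sqrt{28}}{4} + \left(16 + 28 - 2240\right) = \frac{2 \sqrt{7}}{4} - 2196 = \frac{\sqrt{7}}{2} - 2196 = -2196 + \frac{\sqrt{7}}{2}$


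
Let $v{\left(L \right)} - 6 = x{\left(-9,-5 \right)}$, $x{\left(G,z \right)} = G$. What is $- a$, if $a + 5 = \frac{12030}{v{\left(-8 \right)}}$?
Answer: $4015$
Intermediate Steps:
$v{\left(L \right)} = -3$ ($v{\left(L \right)} = 6 - 9 = -3$)
$a = -4015$ ($a = -5 + \frac{12030}{-3} = -5 + 12030 \left(- \frac{1}{3}\right) = -5 - 4010 = -4015$)
$- a = \left(-1\right) \left(-4015\right) = 4015$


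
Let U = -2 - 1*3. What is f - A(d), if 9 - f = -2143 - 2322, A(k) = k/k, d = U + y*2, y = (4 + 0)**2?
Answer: 4473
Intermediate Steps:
y = 16 (y = 4**2 = 16)
U = -5 (U = -2 - 3 = -5)
d = 27 (d = -5 + 16*2 = -5 + 32 = 27)
A(k) = 1
f = 4474 (f = 9 - (-2143 - 2322) = 9 - 1*(-4465) = 9 + 4465 = 4474)
f - A(d) = 4474 - 1*1 = 4474 - 1 = 4473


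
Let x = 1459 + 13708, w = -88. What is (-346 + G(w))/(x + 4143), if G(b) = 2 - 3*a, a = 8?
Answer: -184/9655 ≈ -0.019057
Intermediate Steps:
G(b) = -22 (G(b) = 2 - 3*8 = 2 - 24 = -22)
x = 15167
(-346 + G(w))/(x + 4143) = (-346 - 22)/(15167 + 4143) = -368/19310 = -368*1/19310 = -184/9655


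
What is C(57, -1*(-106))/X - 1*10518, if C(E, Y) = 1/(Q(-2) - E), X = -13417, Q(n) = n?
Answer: -8326080353/791603 ≈ -10518.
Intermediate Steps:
C(E, Y) = 1/(-2 - E)
C(57, -1*(-106))/X - 1*10518 = -1/(2 + 57)/(-13417) - 1*10518 = -1/59*(-1/13417) - 10518 = 1/791603 - 10518 = -8326080353/791603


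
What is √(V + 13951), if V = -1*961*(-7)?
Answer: 7*√422 ≈ 143.80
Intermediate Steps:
V = 6727 (V = -961*(-7) = 6727)
√(V + 13951) = √(6727 + 13951) = √20678 = 7*√422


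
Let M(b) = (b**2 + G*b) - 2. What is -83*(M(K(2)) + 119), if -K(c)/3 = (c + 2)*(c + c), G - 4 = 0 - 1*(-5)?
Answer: -165087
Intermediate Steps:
G = 9 (G = 4 + (0 - 1*(-5)) = 4 + (0 + 5) = 4 + 5 = 9)
K(c) = -6*c*(2 + c) (K(c) = -3*(c + 2)*(c + c) = -3*(2 + c)*2*c = -6*c*(2 + c))
M(b) = -2 + b**2 + 9*b (M(b) = (b**2 + 9*b) - 2 = -2 + b**2 + 9*b)
-83*(M(K(2)) + 119) = -83*((-2 + (-6*2*(2 + 2))**2 + 9*(-6*2*(2 + 2))) + 119) = -83*((-2 + (-6*2*4)**2 + 9*(-6*2*4)) + 119) = -83*((-2 + (-48)**2 + 9*(-48)) + 119) = -83*((-2 + 2304 - 432) + 119) = -83*(1870 + 119) = -83*1989 = -165087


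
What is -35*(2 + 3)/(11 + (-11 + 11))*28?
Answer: -4900/11 ≈ -445.45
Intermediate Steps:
-35*(2 + 3)/(11 + (-11 + 11))*28 = -175/(11 + 0)*28 = -175/11*28 = -4900/11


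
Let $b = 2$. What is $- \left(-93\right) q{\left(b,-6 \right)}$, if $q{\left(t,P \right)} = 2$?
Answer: $186$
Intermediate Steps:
$- \left(-93\right) q{\left(b,-6 \right)} = - \left(-93\right) 2 = \left(-1\right) \left(-186\right) = 186$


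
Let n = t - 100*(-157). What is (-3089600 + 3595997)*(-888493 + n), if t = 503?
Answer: -441725039130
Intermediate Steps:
n = 16203 (n = 503 - 100*(-157) = 503 + 15700 = 16203)
(-3089600 + 3595997)*(-888493 + n) = (-3089600 + 3595997)*(-888493 + 16203) = 506397*(-872290) = -441725039130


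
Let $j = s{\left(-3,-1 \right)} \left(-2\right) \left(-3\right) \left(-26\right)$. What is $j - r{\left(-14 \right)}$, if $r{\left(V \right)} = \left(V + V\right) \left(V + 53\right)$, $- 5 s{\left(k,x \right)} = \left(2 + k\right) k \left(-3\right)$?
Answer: $\frac{4056}{5} \approx 811.2$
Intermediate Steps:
$s{\left(k,x \right)} = \frac{3 k \left(2 + k\right)}{5}$ ($s{\left(k,x \right)} = - \frac{\left(2 + k\right) k \left(-3\right)}{5} = - \frac{k \left(2 + k\right) \left(-3\right)}{5} = - \frac{\left(-3\right) k \left(2 + k\right)}{5} = \frac{3 k \left(2 + k\right)}{5}$)
$j = - \frac{1404}{5}$ ($j = \frac{3}{5} \left(-3\right) \left(2 - 3\right) \left(-2\right) \left(-3\right) \left(-26\right) = \frac{3}{5} \left(-3\right) \left(-1\right) \left(-2\right) \left(-3\right) \left(-26\right) = \frac{9}{5} \left(-2\right) \left(-3\right) \left(-26\right) = \left(- \frac{18}{5}\right) \left(-3\right) \left(-26\right) = \frac{54}{5} \left(-26\right) = - \frac{1404}{5} \approx -280.8$)
$r{\left(V \right)} = 2 V \left(53 + V\right)$
$j - r{\left(-14 \right)} = - \frac{1404}{5} - 2 \left(-14\right) \left(53 - 14\right) = - \frac{1404}{5} - 2 \left(-14\right) 39 = - \frac{1404}{5} - -1092 = - \frac{1404}{5} + 1092 = \frac{4056}{5}$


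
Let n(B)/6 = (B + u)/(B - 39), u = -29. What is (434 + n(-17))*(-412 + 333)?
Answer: -485455/14 ≈ -34675.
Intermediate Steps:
n(B) = 6*(-29 + B)/(-39 + B) (n(B) = 6*((B - 29)/(B - 39)) = 6*((-29 + B)/(-39 + B)) = 6*(-29 + B)/(-39 + B))
(434 + n(-17))*(-412 + 333) = (434 + 6*(-29 - 17)/(-39 - 17))*(-412 + 333) = (434 + 6*(-46)/(-56))*(-79) = (434 + 6*(-1/56)*(-46))*(-79) = (434 + 69/14)*(-79) = (6145/14)*(-79) = -485455/14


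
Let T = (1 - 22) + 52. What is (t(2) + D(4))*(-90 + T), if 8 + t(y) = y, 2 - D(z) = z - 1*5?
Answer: 177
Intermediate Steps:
D(z) = 7 - z (D(z) = 2 - (z - 1*5) = 2 - (z - 5) = 2 - (-5 + z) = 2 + (5 - z) = 7 - z)
t(y) = -8 + y
T = 31 (T = -21 + 52 = 31)
(t(2) + D(4))*(-90 + T) = ((-8 + 2) + (7 - 1*4))*(-90 + 31) = (-6 + (7 - 4))*(-59) = (-6 + 3)*(-59) = -3*(-59) = 177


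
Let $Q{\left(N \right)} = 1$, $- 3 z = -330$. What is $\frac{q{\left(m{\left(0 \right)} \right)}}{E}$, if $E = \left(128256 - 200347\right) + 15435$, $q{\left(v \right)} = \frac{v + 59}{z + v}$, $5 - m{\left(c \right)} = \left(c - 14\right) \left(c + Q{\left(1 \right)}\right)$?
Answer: $- \frac{13}{1218104} \approx -1.0672 \cdot 10^{-5}$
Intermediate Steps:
$z = 110$ ($z = \left(- \frac{1}{3}\right) \left(-330\right) = 110$)
$m{\left(c \right)} = 5 - \left(1 + c\right) \left(-14 + c\right)$ ($m{\left(c \right)} = 5 - \left(c - 14\right) \left(c + 1\right) = 5 - \left(-14 + c\right) \left(1 + c\right) = 5 - \left(1 + c\right) \left(-14 + c\right)$)
$q{\left(v \right)} = \frac{59 + v}{110 + v}$ ($q{\left(v \right)} = \frac{v + 59}{110 + v} = \frac{59 + v}{110 + v}$)
$E = -56656$ ($E = -72091 + 15435 = -56656$)
$\frac{q{\left(m{\left(0 \right)} \right)}}{E} = \frac{\frac{1}{110 + \left(19 - 0^{2} + 13 \cdot 0\right)} \left(59 + \left(19 - 0^{2} + 13 \cdot 0\right)\right)}{-56656} = \frac{59 + \left(19 - 0 + 0\right)}{110 + \left(19 - 0 + 0\right)} \left(- \frac{1}{56656}\right) = \frac{59 + \left(19 + 0 + 0\right)}{110 + \left(19 + 0 + 0\right)} \left(- \frac{1}{56656}\right) = \frac{59 + 19}{110 + 19} \left(- \frac{1}{56656}\right) = \frac{1}{129} \cdot 78 \left(- \frac{1}{56656}\right) = \frac{26}{43} \left(- \frac{1}{56656}\right) = - \frac{13}{1218104}$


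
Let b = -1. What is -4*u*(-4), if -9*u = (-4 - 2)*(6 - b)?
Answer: 224/3 ≈ 74.667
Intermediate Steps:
u = 14/3 (u = -(-4 - 2)*(6 - 1*(-1))/9 = -(-2)*(6 + 1)/3 = -(-2)*7/3 = -⅑*(-42) = 14/3 ≈ 4.6667)
-4*u*(-4) = -4*14/3*(-4) = -56/3*(-4) = 224/3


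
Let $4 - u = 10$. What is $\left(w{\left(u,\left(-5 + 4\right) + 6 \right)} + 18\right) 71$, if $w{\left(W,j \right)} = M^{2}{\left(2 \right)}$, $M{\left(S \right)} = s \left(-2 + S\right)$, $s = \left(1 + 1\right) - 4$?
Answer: $1278$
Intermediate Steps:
$u = -6$ ($u = 4 - 10 = -6$)
$s = -2$ ($s = 2 - 4 = -2$)
$M{\left(S \right)} = 4 - 2 S$ ($M{\left(S \right)} = - 2 \left(-2 + S\right) = 4 - 2 S$)
$w{\left(W,j \right)} = 0$ ($w{\left(W,j \right)} = \left(4 - 4\right)^{2} = 0^{2} = 0$)
$\left(w{\left(u,\left(-5 + 4\right) + 6 \right)} + 18\right) 71 = \left(0 + 18\right) 71 = 18 \cdot 71 = 1278$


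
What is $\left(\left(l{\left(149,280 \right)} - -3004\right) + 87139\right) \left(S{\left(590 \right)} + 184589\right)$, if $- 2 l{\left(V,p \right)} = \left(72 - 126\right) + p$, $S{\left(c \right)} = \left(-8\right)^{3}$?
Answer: $16572452310$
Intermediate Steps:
$S{\left(c \right)} = -512$
$l{\left(V,p \right)} = 27 - \frac{p}{2}$ ($l{\left(V,p \right)} = - \frac{\left(72 - 126\right) + p}{2} = - \frac{-54 + p}{2} = 27 - \frac{p}{2}$)
$\left(\left(l{\left(149,280 \right)} - -3004\right) + 87139\right) \left(S{\left(590 \right)} + 184589\right) = \left(\left(\left(27 - 140\right) - -3004\right) + 87139\right) \left(-512 + 184589\right) = \left(\left(\left(27 - 140\right) + 3004\right) + 87139\right) 184077 = \left(\left(-113 + 3004\right) + 87139\right) 184077 = \left(2891 + 87139\right) 184077 = 90030 \cdot 184077 = 16572452310$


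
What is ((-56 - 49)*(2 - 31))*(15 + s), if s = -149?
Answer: -408030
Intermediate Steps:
((-56 - 49)*(2 - 31))*(15 + s) = ((-56 - 49)*(2 - 31))*(15 - 149) = -105*(-29)*(-134) = 3045*(-134) = -408030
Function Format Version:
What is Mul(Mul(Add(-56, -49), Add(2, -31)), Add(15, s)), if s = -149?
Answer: -408030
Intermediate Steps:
Mul(Mul(Add(-56, -49), Add(2, -31)), Add(15, s)) = Mul(Mul(Add(-56, -49), Add(2, -31)), Add(15, -149)) = Mul(Mul(-105, -29), -134) = Mul(3045, -134) = -408030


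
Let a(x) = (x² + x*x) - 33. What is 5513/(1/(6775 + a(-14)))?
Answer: 39329742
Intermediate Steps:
a(x) = -33 + 2*x² (a(x) = (x² + x²) - 33 = 2*x² - 33 = -33 + 2*x²)
5513/(1/(6775 + a(-14))) = 5513/(1/(6775 + (-33 + 2*(-14)²))) = 5513/(1/(6775 + (-33 + 2*196))) = 5513/(1/(6775 + (-33 + 392))) = 5513/(1/(6775 + 359)) = 5513/(1/7134) = 5513*7134 = 39329742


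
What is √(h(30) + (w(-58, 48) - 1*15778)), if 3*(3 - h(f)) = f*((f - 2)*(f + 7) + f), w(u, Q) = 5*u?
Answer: 5*I*√1069 ≈ 163.48*I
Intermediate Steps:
h(f) = 3 - f*(f + (-2 + f)*(7 + f))/3 (h(f) = 3 - f*((f - 2)*(f + 7) + f)/3 = 3 - f*((-2 + f)*(7 + f) + f)/3 = 3 - f*(f + (-2 + f)*(7 + f))/3)
√(h(30) + (w(-58, 48) - 1*15778)) = √((3 - 2*30² - ⅓*30³ + (14/3)*30) + (5*(-58) - 1*15778)) = √((3 - 2*900 - ⅓*27000 + 140) + (-290 - 15778)) = √((3 - 1800 - 9000 + 140) - 16068) = √(-10657 - 16068) = √(-26725) = 5*I*√1069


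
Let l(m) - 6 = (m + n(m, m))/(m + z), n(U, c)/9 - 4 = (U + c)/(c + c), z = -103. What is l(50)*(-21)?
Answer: -4683/53 ≈ -88.359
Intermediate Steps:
n(U, c) = 36 + 9*(U + c)/(2*c) (n(U, c) = 36 + 9*((U + c)/(c + c)) = 36 + 9*((U + c)/((2*c))) = 36 + 9*((U + c)*(1/(2*c))) = 36 + 9*((U + c)/(2*c)) = 36 + 9*(U + c)/(2*c))
l(m) = 6 + (45 + m)/(-103 + m) (l(m) = 6 + (m + 9*(m + 9*m)/(2*m))/(m - 103) = 6 + (m + 9*(10*m)/(2*m))/(-103 + m) = 6 + (m + 45)/(-103 + m) = 6 + (45 + m)/(-103 + m))
l(50)*(-21) = ((-573 + 7*50)/(-103 + 50))*(-21) = ((-573 + 350)/(-53))*(-21) = -1/53*(-223)*(-21) = (223/53)*(-21) = -4683/53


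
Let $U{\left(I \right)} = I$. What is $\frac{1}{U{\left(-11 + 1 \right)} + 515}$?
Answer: $\frac{1}{505} \approx 0.0019802$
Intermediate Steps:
$\frac{1}{U{\left(-11 + 1 \right)} + 515} = \frac{1}{\left(-11 + 1\right) + 515} = \frac{1}{-10 + 515} = \frac{1}{505}$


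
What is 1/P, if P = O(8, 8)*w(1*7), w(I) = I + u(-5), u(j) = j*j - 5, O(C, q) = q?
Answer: 1/216 ≈ 0.0046296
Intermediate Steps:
u(j) = -5 + j² (u(j) = j² - 5 = -5 + j²)
w(I) = 20 + I (w(I) = I + (-5 + (-5)²) = I + (-5 + 25) = I + 20 = 20 + I)
P = 216 (P = 8*(20 + 1*7) = 8*(20 + 7) = 8*27 = 216)
1/P = 1/216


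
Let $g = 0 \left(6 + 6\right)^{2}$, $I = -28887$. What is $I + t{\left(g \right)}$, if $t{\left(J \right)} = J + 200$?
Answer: $-28687$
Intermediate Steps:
$g = 0$ ($g = 0 \cdot 12^{2} = 0 \cdot 144 = 0$)
$t{\left(J \right)} = 200 + J$
$I + t{\left(g \right)} = -28887 + \left(200 + 0\right) = -28887 + 200 = -28687$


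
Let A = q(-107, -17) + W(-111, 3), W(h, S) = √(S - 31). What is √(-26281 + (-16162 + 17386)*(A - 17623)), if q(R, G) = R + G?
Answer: √(-21748609 + 2448*I*√7) ≈ 0.69 + 4663.5*I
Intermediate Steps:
q(R, G) = G + R
W(h, S) = √(-31 + S)
A = -124 + 2*I*√7 (A = (-17 - 107) + √(-31 + 3) = -124 + √(-28) = -124 + 2*I*√7 ≈ -124.0 + 5.2915*I)
√(-26281 + (-16162 + 17386)*(A - 17623)) = √(-26281 + (-16162 + 17386)*((-124 + 2*I*√7) - 17623)) = √(-26281 + 1224*(-17747 + 2*I*√7)) = √(-26281 + (-21722328 + 2448*I*√7)) = √(-21748609 + 2448*I*√7)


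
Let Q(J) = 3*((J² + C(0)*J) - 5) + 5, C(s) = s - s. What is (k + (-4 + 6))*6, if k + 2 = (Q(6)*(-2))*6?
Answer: -7056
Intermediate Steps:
C(s) = 0
Q(J) = -10 + 3*J² (Q(J) = 3*((J² + 0*J) - 5) + 5 = 3*((J² + 0) - 5) + 5 = 3*(J² - 5) + 5 = 3*(-5 + J²) + 5 = (-15 + 3*J²) + 5 = -10 + 3*J²)
k = -1178 (k = -2 + ((-10 + 3*6²)*(-2))*6 = -2 + ((-10 + 3*36)*(-2))*6 = -2 + ((-10 + 108)*(-2))*6 = -2 + (98*(-2))*6 = -2 - 196*6 = -2 - 1176 = -1178)
(k + (-4 + 6))*6 = (-1178 + (-4 + 6))*6 = (-1178 + 2)*6 = -1176*6 = -7056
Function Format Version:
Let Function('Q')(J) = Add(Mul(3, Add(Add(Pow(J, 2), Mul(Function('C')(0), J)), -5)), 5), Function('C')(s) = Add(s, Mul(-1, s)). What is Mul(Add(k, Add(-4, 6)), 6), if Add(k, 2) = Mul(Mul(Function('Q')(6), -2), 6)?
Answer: -7056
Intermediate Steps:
Function('C')(s) = 0
Function('Q')(J) = Add(-10, Mul(3, Pow(J, 2))) (Function('Q')(J) = Add(Mul(3, Add(Add(Pow(J, 2), Mul(0, J)), -5)), 5) = Add(Mul(3, Add(Add(Pow(J, 2), 0), -5)), 5) = Add(Mul(3, Add(Pow(J, 2), -5)), 5) = Add(Mul(3, Add(-5, Pow(J, 2))), 5) = Add(Add(-15, Mul(3, Pow(J, 2))), 5) = Add(-10, Mul(3, Pow(J, 2))))
k = -1178 (k = Add(-2, Mul(Mul(Add(-10, Mul(3, Pow(6, 2))), -2), 6)) = Add(-2, Mul(Mul(Add(-10, Mul(3, 36)), -2), 6)) = Add(-2, Mul(Mul(Add(-10, 108), -2), 6)) = Add(-2, Mul(Mul(98, -2), 6)) = Add(-2, Mul(-196, 6)) = Add(-2, -1176) = -1178)
Mul(Add(k, Add(-4, 6)), 6) = Mul(Add(-1178, Add(-4, 6)), 6) = Mul(Add(-1178, 2), 6) = Mul(-1176, 6) = -7056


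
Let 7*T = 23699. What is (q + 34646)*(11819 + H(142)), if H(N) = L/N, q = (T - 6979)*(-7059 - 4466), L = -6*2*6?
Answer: 243462236196036/497 ≈ 4.8986e+11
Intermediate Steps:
T = 23699/7 (T = (⅐)*23699 = 23699/7 ≈ 3385.6)
L = -72 (L = -12*6 = -72)
q = 289899850/7 (q = (23699/7 - 6979)*(-7059 - 4466) = -25154/7*(-11525) = 289899850/7 ≈ 4.1414e+7)
H(N) = -72/N
(q + 34646)*(11819 + H(142)) = (289899850/7 + 34646)*(11819 - 72/142) = 290142372*(11819 - 72*1/142)/7 = 290142372*(11819 - 36/71)/7 = (290142372/7)*(839113/71) = 243462236196036/497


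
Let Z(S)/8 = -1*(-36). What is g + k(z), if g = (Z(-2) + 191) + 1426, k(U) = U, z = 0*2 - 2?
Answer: 1903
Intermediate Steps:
Z(S) = 288 (Z(S) = 8*(-1*(-36)) = 8*36 = 288)
z = -2 (z = 0 - 2 = -2)
g = 1905 (g = (288 + 191) + 1426 = 479 + 1426 = 1905)
g + k(z) = 1905 - 2 = 1903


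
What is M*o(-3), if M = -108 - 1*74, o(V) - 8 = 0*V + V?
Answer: -910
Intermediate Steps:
o(V) = 8 + V (o(V) = 8 + (0*V + V) = 8 + (0 + V) = 8 + V)
M = -182 (M = -108 - 74 = -182)
M*o(-3) = -182*(8 - 3) = -182*5 = -910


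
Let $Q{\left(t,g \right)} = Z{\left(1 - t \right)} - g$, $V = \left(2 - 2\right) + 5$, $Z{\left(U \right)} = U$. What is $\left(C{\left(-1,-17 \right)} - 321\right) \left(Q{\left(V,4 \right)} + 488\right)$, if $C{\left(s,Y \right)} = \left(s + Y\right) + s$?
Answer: $-163200$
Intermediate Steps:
$V = 5$ ($V = 0 + 5 = 5$)
$C{\left(s,Y \right)} = Y + 2 s$ ($C{\left(s,Y \right)} = \left(Y + s\right) + s = Y + 2 s$)
$Q{\left(t,g \right)} = 1 - g - t$ ($Q{\left(t,g \right)} = \left(1 - t\right) - g = 1 - g - t$)
$\left(C{\left(-1,-17 \right)} - 321\right) \left(Q{\left(V,4 \right)} + 488\right) = \left(\left(-17 + 2 \left(-1\right)\right) - 321\right) \left(\left(1 - 4 - 5\right) + 488\right) = \left(\left(-17 - 2\right) - 321\right) \left(\left(1 - 4 - 5\right) + 488\right) = \left(-19 - 321\right) \left(-8 + 488\right) = \left(-340\right) 480 = -163200$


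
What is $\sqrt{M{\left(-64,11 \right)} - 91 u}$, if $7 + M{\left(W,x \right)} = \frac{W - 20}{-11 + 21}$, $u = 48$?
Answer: $\frac{i \sqrt{109585}}{5} \approx 66.207 i$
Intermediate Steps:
$M{\left(W,x \right)} = -9 + \frac{W}{10}$ ($M{\left(W,x \right)} = -7 + \frac{W - 20}{-11 + 21} = -7 + \frac{-20 + W}{10} = -7 + \left(-20 + W\right) \frac{1}{10} = -7 + \left(-2 + \frac{W}{10}\right) = -9 + \frac{W}{10}$)
$\sqrt{M{\left(-64,11 \right)} - 91 u} = \sqrt{\left(-9 + \frac{1}{10} \left(-64\right)\right) - 4368} = \sqrt{\left(-9 - \frac{32}{5}\right) - 4368} = \sqrt{- \frac{77}{5} - 4368} = \sqrt{- \frac{21917}{5}} = \frac{i \sqrt{109585}}{5}$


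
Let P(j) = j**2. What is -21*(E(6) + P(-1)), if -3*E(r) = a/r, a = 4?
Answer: -49/3 ≈ -16.333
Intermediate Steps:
E(r) = -4/(3*r)
-21*(E(6) + P(-1)) = -21*(-4/3/6 + (-1)**2) = -21*(-4/3*1/6 + 1) = -21*(-2/9 + 1) = -21*7/9 = -49/3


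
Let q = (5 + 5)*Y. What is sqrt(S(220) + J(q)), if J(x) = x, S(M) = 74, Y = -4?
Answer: sqrt(34) ≈ 5.8309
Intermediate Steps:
q = -40 (q = (5 + 5)*(-4) = 10*(-4) = -40)
sqrt(S(220) + J(q)) = sqrt(74 - 40) = sqrt(34)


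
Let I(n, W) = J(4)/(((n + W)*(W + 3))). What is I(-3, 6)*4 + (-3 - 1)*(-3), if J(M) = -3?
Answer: 104/9 ≈ 11.556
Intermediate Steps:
I(n, W) = -3/((3 + W)*(W + n)) (I(n, W) = -3*1/((W + 3)*(n + W)) = -3*1/((3 + W)*(W + n)) = -3/((3 + W)*(W + n)))
I(-3, 6)*4 + (-3 - 1)*(-3) = -3/(6² + 3*6 + 3*(-3) + 6*(-3))*4 + (-3 - 1)*(-3) = -3/(36 + 18 - 9 - 18)*4 - 4*(-3) = -3/27*4 + 12 = -3*1/27*4 + 12 = -⅑*4 + 12 = -4/9 + 12 = 104/9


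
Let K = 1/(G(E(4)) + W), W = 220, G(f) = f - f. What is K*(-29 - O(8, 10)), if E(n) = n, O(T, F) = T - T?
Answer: -29/220 ≈ -0.13182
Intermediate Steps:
O(T, F) = 0
G(f) = 0
K = 1/220 (K = 1/(0 + 220) = 1/220 ≈ 0.0045455)
K*(-29 - O(8, 10)) = (-29 - 1*0)/220 = (-29 + 0)/220 = (1/220)*(-29) = -29/220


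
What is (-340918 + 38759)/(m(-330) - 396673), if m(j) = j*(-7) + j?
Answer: 23243/30361 ≈ 0.76555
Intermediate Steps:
m(j) = -6*j (m(j) = -7*j + j = -6*j)
(-340918 + 38759)/(m(-330) - 396673) = (-340918 + 38759)/(-6*(-330) - 396673) = -302159/(1980 - 396673) = -302159/(-394693) = -302159*(-1/394693) = 23243/30361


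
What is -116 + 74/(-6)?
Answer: -385/3 ≈ -128.33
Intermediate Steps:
-116 + 74/(-6) = -116 + 74*(-⅙) = -116 - 37/3 = -385/3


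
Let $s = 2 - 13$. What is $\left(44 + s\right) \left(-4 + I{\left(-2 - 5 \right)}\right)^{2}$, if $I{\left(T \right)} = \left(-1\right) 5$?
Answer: $2673$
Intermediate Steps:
$I{\left(T \right)} = -5$
$s = -11$
$\left(44 + s\right) \left(-4 + I{\left(-2 - 5 \right)}\right)^{2} = \left(44 - 11\right) \left(-4 - 5\right)^{2} = 33 \left(-9\right)^{2} = 33 \cdot 81 = 2673$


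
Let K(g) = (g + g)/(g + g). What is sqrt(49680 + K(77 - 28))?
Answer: sqrt(49681) ≈ 222.89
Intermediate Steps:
K(g) = 1 (K(g) = (2*g)/((2*g)) = (2*g)*(1/(2*g)) = 1)
sqrt(49680 + K(77 - 28)) = sqrt(49680 + 1) = sqrt(49681)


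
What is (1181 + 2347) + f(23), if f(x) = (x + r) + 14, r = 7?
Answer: 3572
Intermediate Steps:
f(x) = 21 + x (f(x) = (x + 7) + 14 = (7 + x) + 14 = 21 + x)
(1181 + 2347) + f(23) = (1181 + 2347) + (21 + 23) = 3528 + 44 = 3572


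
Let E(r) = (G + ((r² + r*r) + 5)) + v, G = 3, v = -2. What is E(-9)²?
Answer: 28224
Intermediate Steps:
E(r) = 6 + 2*r² (E(r) = (3 + ((r² + r*r) + 5)) - 2 = (3 + ((r² + r²) + 5)) - 2 = (3 + (2*r² + 5)) - 2 = (3 + (5 + 2*r²)) - 2 = (8 + 2*r²) - 2 = 6 + 2*r²)
E(-9)² = (6 + 2*(-9)²)² = (6 + 2*81)² = (6 + 162)² = 168² = 28224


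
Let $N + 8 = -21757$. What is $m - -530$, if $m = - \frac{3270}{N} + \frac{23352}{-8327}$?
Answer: $\frac{6371644344}{12082477} \approx 527.35$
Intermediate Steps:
$N = -21765$ ($N = -8 - 21757 = -21765$)
$m = - \frac{32068466}{12082477}$ ($m = - \frac{3270}{-21765} + \frac{23352}{-8327} = \left(-3270\right) \left(- \frac{1}{21765}\right) + 23352 \left(- \frac{1}{8327}\right) = \frac{218}{1451} - \frac{23352}{8327} = - \frac{32068466}{12082477} \approx -2.6541$)
$m - -530 = - \frac{32068466}{12082477} - -530 = - \frac{32068466}{12082477} + 530 = \frac{6371644344}{12082477}$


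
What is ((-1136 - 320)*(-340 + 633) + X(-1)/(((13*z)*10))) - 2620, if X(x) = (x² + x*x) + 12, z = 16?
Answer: -446397113/1040 ≈ -4.2923e+5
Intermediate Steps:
X(x) = 12 + 2*x² (X(x) = (x² + x²) + 12 = 2*x² + 12 = 12 + 2*x²)
((-1136 - 320)*(-340 + 633) + X(-1)/(((13*z)*10))) - 2620 = ((-1136 - 320)*(-340 + 633) + (12 + 2*(-1)²)/(((13*16)*10))) - 2620 = (-1456*293 + (12 + 2*1)/((208*10))) - 2620 = (-426608 + (12 + 2)/2080) - 2620 = (-426608 + 14*(1/2080)) - 2620 = (-426608 + 7/1040) - 2620 = -443672313/1040 - 2620 = -446397113/1040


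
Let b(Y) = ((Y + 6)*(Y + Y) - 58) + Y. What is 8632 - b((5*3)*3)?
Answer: 4055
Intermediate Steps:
b(Y) = -58 + Y + 2*Y*(6 + Y) (b(Y) = ((6 + Y)*(2*Y) - 58) + Y = (2*Y*(6 + Y) - 58) + Y = (-58 + 2*Y*(6 + Y)) + Y = -58 + Y + 2*Y*(6 + Y))
8632 - b((5*3)*3) = 8632 - (-58 + 2*((5*3)*3)² + 13*((5*3)*3)) = 8632 - (-58 + 2*(15*3)² + 13*(15*3)) = 8632 - (-58 + 2*45² + 13*45) = 8632 - (-58 + 2*2025 + 585) = 8632 - (-58 + 4050 + 585) = 8632 - 1*4577 = 8632 - 4577 = 4055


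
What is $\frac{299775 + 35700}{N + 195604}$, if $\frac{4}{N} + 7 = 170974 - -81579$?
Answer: $\frac{42361434675}{24699503894} \approx 1.7151$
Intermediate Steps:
$N = \frac{2}{126273}$ ($N = \frac{4}{-7 + \left(170974 - -81579\right)} = \frac{4}{-7 + \left(170974 + 81579\right)} = \frac{4}{-7 + 252553} = \frac{4}{252546} = 4 \cdot \frac{1}{252546} = \frac{2}{126273} \approx 1.5839 \cdot 10^{-5}$)
$\frac{299775 + 35700}{N + 195604} = \frac{299775 + 35700}{\frac{2}{126273} + 195604} = \frac{335475}{\frac{24699503894}{126273}} = 335475 \cdot \frac{126273}{24699503894} = \frac{42361434675}{24699503894}$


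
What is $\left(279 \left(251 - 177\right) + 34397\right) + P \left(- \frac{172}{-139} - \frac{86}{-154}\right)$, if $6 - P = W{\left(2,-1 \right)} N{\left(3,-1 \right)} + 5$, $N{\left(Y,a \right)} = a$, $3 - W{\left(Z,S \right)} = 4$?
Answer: $55043$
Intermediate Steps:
$W{\left(Z,S \right)} = -1$ ($W{\left(Z,S \right)} = 3 - 4 = -1$)
$P = 0$ ($P = 6 - \left(\left(-1\right) \left(-1\right) + 5\right) = 6 - \left(1 + 5\right) = 6 - 6 = 0$)
$\left(279 \left(251 - 177\right) + 34397\right) + P \left(- \frac{172}{-139} - \frac{86}{-154}\right) = \left(279 \left(251 - 177\right) + 34397\right) + 0 \left(- \frac{172}{-139} - \frac{86}{-154}\right) = \left(279 \cdot 74 + 34397\right) + 0 \left(\left(-172\right) \left(- \frac{1}{139}\right) - - \frac{43}{77}\right) = \left(20646 + 34397\right) + 0 \left(\frac{172}{139} + \frac{43}{77}\right) = 55043 + 0 \cdot \frac{19221}{10703} = 55043 + 0 = 55043$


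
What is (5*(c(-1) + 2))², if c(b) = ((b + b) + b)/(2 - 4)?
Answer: 1225/4 ≈ 306.25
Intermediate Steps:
c(b) = -3*b/2 (c(b) = (2*b + b)/(-2) = (3*b)*(-½) = -3*b/2)
(5*(c(-1) + 2))² = (5*(-3/2*(-1) + 2))² = (5*(3/2 + 2))² = (5*(7/2))² = (35/2)² = 1225/4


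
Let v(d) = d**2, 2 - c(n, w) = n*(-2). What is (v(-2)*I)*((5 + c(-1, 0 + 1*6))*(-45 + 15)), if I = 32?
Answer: -19200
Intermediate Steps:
c(n, w) = 2 + 2*n (c(n, w) = 2 - n*(-2) = 2 - (-2)*n = 2 + 2*n)
(v(-2)*I)*((5 + c(-1, 0 + 1*6))*(-45 + 15)) = ((-2)**2*32)*((5 + (2 + 2*(-1)))*(-45 + 15)) = (4*32)*((5 + (2 - 2))*(-30)) = 128*((5 + 0)*(-30)) = 128*(5*(-30)) = 128*(-150) = -19200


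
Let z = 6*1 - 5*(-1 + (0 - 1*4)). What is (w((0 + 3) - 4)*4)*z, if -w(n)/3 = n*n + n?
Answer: 0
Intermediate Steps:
w(n) = -3*n - 3*n² (w(n) = -3*(n*n + n) = -3*(n² + n) = -3*(n + n²) = -3*n - 3*n²)
z = 31 (z = 6 - 5*(-1 + (0 - 4)) = 6 - 5*(-1 - 4) = 6 - 5*(-5) = 6 + 25 = 31)
(w((0 + 3) - 4)*4)*z = (-3*((0 + 3) - 4)*(1 + ((0 + 3) - 4))*4)*31 = (-3*(3 - 4)*(1 + (3 - 4))*4)*31 = (-3*(-1)*(1 - 1)*4)*31 = (-3*(-1)*0*4)*31 = (0*4)*31 = 0*31 = 0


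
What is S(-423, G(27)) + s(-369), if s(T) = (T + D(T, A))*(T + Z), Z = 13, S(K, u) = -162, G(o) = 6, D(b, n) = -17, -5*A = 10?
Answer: 137254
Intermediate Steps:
A = -2 (A = -⅕*10 = -2)
s(T) = (-17 + T)*(13 + T) (s(T) = (T - 17)*(T + 13) = (-17 + T)*(13 + T))
S(-423, G(27)) + s(-369) = -162 + (-221 + (-369)² - 4*(-369)) = -162 + (-221 + 136161 + 1476) = -162 + 137416 = 137254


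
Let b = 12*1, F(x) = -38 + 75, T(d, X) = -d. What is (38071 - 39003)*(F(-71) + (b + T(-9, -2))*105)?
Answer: -2089544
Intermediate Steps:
F(x) = 37
b = 12
(38071 - 39003)*(F(-71) + (b + T(-9, -2))*105) = (38071 - 39003)*(37 + (12 - 1*(-9))*105) = -932*(37 + (12 + 9)*105) = -932*(37 + 21*105) = -932*(37 + 2205) = -932*2242 = -2089544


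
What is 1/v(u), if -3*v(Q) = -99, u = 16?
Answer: 1/33 ≈ 0.030303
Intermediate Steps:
v(Q) = 33 (v(Q) = -⅓*(-99) = 33)
1/v(u) = 1/33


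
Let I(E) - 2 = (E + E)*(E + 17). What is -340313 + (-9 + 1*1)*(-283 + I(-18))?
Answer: -338353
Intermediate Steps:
I(E) = 2 + 2*E*(17 + E) (I(E) = 2 + (E + E)*(E + 17) = 2 + (2*E)*(17 + E) = 2 + 2*E*(17 + E))
-340313 + (-9 + 1*1)*(-283 + I(-18)) = -340313 + (-9 + 1*1)*(-283 + (2 + 2*(-18)² + 34*(-18))) = -340313 + (-9 + 1)*(-283 + (2 + 2*324 - 612)) = -340313 - 8*(-283 + (2 + 648 - 612)) = -340313 - 8*(-283 + 38) = -340313 - 8*(-245) = -340313 + 1960 = -338353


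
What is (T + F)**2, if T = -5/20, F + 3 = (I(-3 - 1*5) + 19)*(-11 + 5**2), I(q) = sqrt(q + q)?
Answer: 1054425/16 + 29428*I ≈ 65902.0 + 29428.0*I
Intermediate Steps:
I(q) = sqrt(2)*sqrt(q) (I(q) = sqrt(2*q) = sqrt(2)*sqrt(q))
F = 263 + 56*I (F = -3 + (sqrt(2)*sqrt(-3 - 1*5) + 19)*(-11 + 5**2) = -3 + (sqrt(2)*sqrt(-3 - 5) + 19)*(-11 + 25) = -3 + (sqrt(2)*sqrt(-8) + 19)*14 = -3 + (sqrt(2)*(2*I*sqrt(2)) + 19)*14 = -3 + (4*I + 19)*14 = -3 + (19 + 4*I)*14 = -3 + (266 + 56*I) = 263 + 56*I ≈ 263.0 + 56.0*I)
T = -1/4 (T = -5*1/20 = -1/4 ≈ -0.25000)
(T + F)**2 = (-1/4 + (263 + 56*I))**2 = (1051/4 + 56*I)**2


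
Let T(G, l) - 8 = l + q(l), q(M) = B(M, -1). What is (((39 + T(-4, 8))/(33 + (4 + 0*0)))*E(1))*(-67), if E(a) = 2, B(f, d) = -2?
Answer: -7102/37 ≈ -191.95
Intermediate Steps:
q(M) = -2
T(G, l) = 6 + l (T(G, l) = 8 + (l - 2) = 8 + (-2 + l) = 6 + l)
(((39 + T(-4, 8))/(33 + (4 + 0*0)))*E(1))*(-67) = (((39 + (6 + 8))/(33 + (4 + 0*0)))*2)*(-67) = (((39 + 14)/(33 + (4 + 0)))*2)*(-67) = ((53/(33 + 4))*2)*(-67) = ((53/37)*2)*(-67) = (106/37)*(-67) = -7102/37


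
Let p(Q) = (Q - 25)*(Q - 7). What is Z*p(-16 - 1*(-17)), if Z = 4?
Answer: 576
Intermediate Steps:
p(Q) = (-25 + Q)*(-7 + Q)
Z*p(-16 - 1*(-17)) = 4*(175 + (-16 - 1*(-17))**2 - 32*(-16 - 1*(-17))) = 4*(175 + (-16 + 17)**2 - 32*(-16 + 17)) = 4*(175 + 1**2 - 32*1) = 4*(175 + 1 - 32) = 4*144 = 576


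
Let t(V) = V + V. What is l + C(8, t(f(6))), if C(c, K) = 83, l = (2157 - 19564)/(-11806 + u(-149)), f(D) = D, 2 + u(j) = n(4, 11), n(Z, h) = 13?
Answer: 996392/11795 ≈ 84.476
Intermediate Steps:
u(j) = 11 (u(j) = -2 + 13 = 11)
l = 17407/11795 (l = (2157 - 19564)/(-11806 + 11) = -17407/(-11795) = -17407*(-1/11795) = 17407/11795 ≈ 1.4758)
t(V) = 2*V
l + C(8, t(f(6))) = 17407/11795 + 83 = 996392/11795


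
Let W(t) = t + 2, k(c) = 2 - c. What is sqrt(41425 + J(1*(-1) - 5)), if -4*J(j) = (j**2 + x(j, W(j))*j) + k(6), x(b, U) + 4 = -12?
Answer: sqrt(41393) ≈ 203.45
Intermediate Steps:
W(t) = 2 + t
x(b, U) = -16 (x(b, U) = -4 - 12 = -16)
J(j) = 1 + 4*j - j**2/4 (J(j) = -((j**2 - 16*j) + (2 - 1*6))/4 = -((j**2 - 16*j) + (2 - 6))/4 = -((j**2 - 16*j) - 4)/4 = -(-4 + j**2 - 16*j)/4 = 1 + 4*j - j**2/4)
sqrt(41425 + J(1*(-1) - 5)) = sqrt(41425 + (1 + 4*(1*(-1) - 5) - (1*(-1) - 5)**2/4)) = sqrt(41425 + (1 + 4*(-1 - 5) - (-1 - 5)**2/4)) = sqrt(41425 + (1 + 4*(-6) - 1/4*(-6)**2)) = sqrt(41425 + (1 - 24 - 1/4*36)) = sqrt(41425 + (1 - 24 - 9)) = sqrt(41425 - 32) = sqrt(41393)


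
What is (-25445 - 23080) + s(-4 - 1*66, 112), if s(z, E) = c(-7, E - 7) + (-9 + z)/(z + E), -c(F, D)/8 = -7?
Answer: -2035777/42 ≈ -48471.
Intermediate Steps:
c(F, D) = 56 (c(F, D) = -8*(-7) = 56)
s(z, E) = 56 + (-9 + z)/(E + z) (s(z, E) = 56 + (-9 + z)/(z + E) = 56 + (-9 + z)/(E + z))
(-25445 - 23080) + s(-4 - 1*66, 112) = (-25445 - 23080) + (-9 + 56*112 + 57*(-4 - 1*66))/(112 + (-4 - 1*66)) = -48525 + (-9 + 6272 + 57*(-4 - 66))/(112 + (-4 - 66)) = -48525 + (-9 + 6272 + 57*(-70))/(112 - 70) = -48525 + (-9 + 6272 - 3990)/42 = -48525 + (1/42)*2273 = -48525 + 2273/42 = -2035777/42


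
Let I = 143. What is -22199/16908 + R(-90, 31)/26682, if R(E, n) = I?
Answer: -32771993/25063292 ≈ -1.3076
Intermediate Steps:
R(E, n) = 143
-22199/16908 + R(-90, 31)/26682 = -22199/16908 + 143/26682 = -32771993/25063292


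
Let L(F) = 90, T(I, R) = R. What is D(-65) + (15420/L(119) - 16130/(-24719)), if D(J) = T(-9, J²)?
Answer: 326067281/74157 ≈ 4397.0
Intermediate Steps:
D(J) = J²
D(-65) + (15420/L(119) - 16130/(-24719)) = (-65)² + (15420/90 - 16130/(-24719)) = 4225 + (15420*(1/90) - 16130*(-1/24719)) = 4225 + (514/3 + 16130/24719) = 4225 + 12753956/74157 = 326067281/74157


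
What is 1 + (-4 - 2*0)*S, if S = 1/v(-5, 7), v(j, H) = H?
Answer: 3/7 ≈ 0.42857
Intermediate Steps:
S = 1/7 ≈ 0.14286
1 + (-4 - 2*0)*S = 1 + (-4 - 2*0)*(1/7) = 1 + (-4 + 0)*(1/7) = 1 - 4*1/7 = 1 - 4/7 = 3/7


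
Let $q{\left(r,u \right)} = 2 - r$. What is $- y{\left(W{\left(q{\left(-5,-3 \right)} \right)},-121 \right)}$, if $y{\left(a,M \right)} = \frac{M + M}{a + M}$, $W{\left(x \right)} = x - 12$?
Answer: $- \frac{121}{63} \approx -1.9206$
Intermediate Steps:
$W{\left(x \right)} = -12 + x$
$y{\left(a,M \right)} = \frac{2 M}{M + a}$
$- y{\left(W{\left(q{\left(-5,-3 \right)} \right)},-121 \right)} = - \frac{2 \left(-121\right)}{-121 + \left(-12 + \left(2 - -5\right)\right)} = - \frac{2 \left(-121\right)}{-121 + \left(-12 + \left(2 + 5\right)\right)} = - \frac{2 \left(-121\right)}{-121 + \left(-12 + 7\right)} = - \frac{2 \left(-121\right)}{-121 - 5} = - \frac{2 \left(-121\right)}{-126} = - \frac{2 \left(-121\right) \left(-1\right)}{126} = \left(-1\right) \frac{121}{63} = - \frac{121}{63}$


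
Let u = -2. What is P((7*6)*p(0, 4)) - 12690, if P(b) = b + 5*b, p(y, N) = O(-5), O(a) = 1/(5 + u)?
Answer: -12606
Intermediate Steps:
O(a) = ⅓ (O(a) = 1/(5 - 2) = 1/3 = ⅓)
p(y, N) = ⅓
P(b) = 6*b
P((7*6)*p(0, 4)) - 12690 = 6*((7*6)*(⅓)) - 12690 = 6*(42*(⅓)) - 12690 = 6*14 - 12690 = 84 - 12690 = -12606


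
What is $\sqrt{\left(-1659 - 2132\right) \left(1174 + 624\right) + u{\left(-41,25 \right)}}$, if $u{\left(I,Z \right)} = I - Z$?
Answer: $2 i \sqrt{1704071} \approx 2610.8 i$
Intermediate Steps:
$\sqrt{\left(-1659 - 2132\right) \left(1174 + 624\right) + u{\left(-41,25 \right)}} = \sqrt{\left(-1659 - 2132\right) \left(1174 + 624\right) - 66} = \sqrt{\left(-3791\right) 1798 - 66} = \sqrt{-6816218 - 66} = \sqrt{-6816284} = 2 i \sqrt{1704071}$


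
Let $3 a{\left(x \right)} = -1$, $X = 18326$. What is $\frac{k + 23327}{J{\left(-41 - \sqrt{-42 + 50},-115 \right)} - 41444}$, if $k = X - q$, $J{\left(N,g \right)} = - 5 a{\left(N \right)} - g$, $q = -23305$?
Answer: $- \frac{97437}{61991} \approx -1.5718$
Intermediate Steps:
$a{\left(x \right)} = - \frac{1}{3}$ ($a{\left(x \right)} = \frac{1}{3} \left(-1\right) = - \frac{1}{3}$)
$J{\left(N,g \right)} = \frac{5}{3} - g$ ($J{\left(N,g \right)} = \left(-5\right) \left(- \frac{1}{3}\right) - g = \frac{5}{3} - g$)
$k = 41631$ ($k = 18326 - -23305 = 18326 + 23305 = 41631$)
$\frac{k + 23327}{J{\left(-41 - \sqrt{-42 + 50},-115 \right)} - 41444} = \frac{41631 + 23327}{\left(\frac{5}{3} - -115\right) - 41444} = \frac{64958}{\left(\frac{5}{3} + 115\right) - 41444} = \frac{64958}{\frac{350}{3} - 41444} = \frac{64958}{- \frac{123982}{3}} = 64958 \left(- \frac{3}{123982}\right) = - \frac{97437}{61991}$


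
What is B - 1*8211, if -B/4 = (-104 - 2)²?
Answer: -53155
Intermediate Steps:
B = -44944 (B = -4*(-104 - 2)² = -4*(-106)² = -4*11236 = -44944)
B - 1*8211 = -44944 - 1*8211 = -44944 - 8211 = -53155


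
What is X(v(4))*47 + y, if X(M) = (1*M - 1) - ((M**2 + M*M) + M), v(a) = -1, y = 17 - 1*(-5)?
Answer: -119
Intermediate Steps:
y = 22 (y = 17 + 5 = 22)
X(M) = -1 - 2*M**2 (X(M) = (M - 1) - ((M**2 + M**2) + M) = (-1 + M) - (2*M**2 + M) = (-1 + M) - (M + 2*M**2) = (-1 + M) + (-M - 2*M**2) = -1 - 2*M**2)
X(v(4))*47 + y = (-1 - 2*(-1)**2)*47 + 22 = (-1 - 2*1)*47 + 22 = (-1 - 2)*47 + 22 = -3*47 + 22 = -141 + 22 = -119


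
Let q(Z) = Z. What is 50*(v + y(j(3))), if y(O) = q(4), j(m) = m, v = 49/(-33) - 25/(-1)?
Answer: 45400/33 ≈ 1375.8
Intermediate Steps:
v = 776/33 (v = 49*(-1/33) - 25*(-1) = -49/33 + 25 = 776/33 ≈ 23.515)
y(O) = 4
50*(v + y(j(3))) = 50*(776/33 + 4) = 50*(908/33) = 45400/33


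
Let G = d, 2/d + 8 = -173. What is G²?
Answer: 4/32761 ≈ 0.00012210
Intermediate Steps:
d = -2/181 (d = 2/(-8 - 173) = 2/(-181) = 2*(-1/181) = -2/181 ≈ -0.011050)
G = -2/181 ≈ -0.011050
G² = (-2/181)² = 4/32761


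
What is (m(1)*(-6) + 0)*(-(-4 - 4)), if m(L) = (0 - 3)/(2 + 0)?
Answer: 72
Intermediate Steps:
m(L) = -3/2
(m(1)*(-6) + 0)*(-(-4 - 4)) = (-3/2*(-6) + 0)*(-(-4 - 4)) = (9 + 0)*(-1*(-8)) = 9*8 = 72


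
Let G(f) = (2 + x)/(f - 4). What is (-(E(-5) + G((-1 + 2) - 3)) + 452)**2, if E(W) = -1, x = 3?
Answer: 7414729/36 ≈ 2.0596e+5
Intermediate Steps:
G(f) = 5/(-4 + f) (G(f) = (2 + 3)/(f - 4) = 5/(-4 + f))
(-(E(-5) + G((-1 + 2) - 3)) + 452)**2 = (-(-1 + 5/(-4 + ((-1 + 2) - 3))) + 452)**2 = (-(-1 + 5/(-4 + (1 - 3))) + 452)**2 = (-(-1 + 5/(-4 - 2)) + 452)**2 = (-(-1 + 5/(-6)) + 452)**2 = (-(-1 + 5*(-1/6)) + 452)**2 = (-(-1 - 5/6) + 452)**2 = (-1*(-11/6) + 452)**2 = (11/6 + 452)**2 = (2723/6)**2 = 7414729/36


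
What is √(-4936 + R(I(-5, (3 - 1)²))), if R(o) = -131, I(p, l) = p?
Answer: 3*I*√563 ≈ 71.183*I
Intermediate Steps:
√(-4936 + R(I(-5, (3 - 1)²))) = √(-4936 - 131) = √(-5067) = 3*I*√563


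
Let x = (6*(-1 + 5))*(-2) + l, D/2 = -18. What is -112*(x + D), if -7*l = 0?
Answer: 9408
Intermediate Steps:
l = 0 (l = -⅐*0 = 0)
D = -36 (D = 2*(-18) = -36)
x = -48 (x = (6*(-1 + 5))*(-2) + 0 = (6*4)*(-2) + 0 = 24*(-2) + 0 = -48 + 0 = -48)
-112*(x + D) = -112*(-48 - 36) = -112*(-84) = 9408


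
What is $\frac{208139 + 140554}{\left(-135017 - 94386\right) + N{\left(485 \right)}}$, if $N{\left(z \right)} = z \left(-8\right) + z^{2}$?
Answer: $\frac{348693}{1942} \approx 179.55$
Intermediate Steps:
$N{\left(z \right)} = z^{2} - 8 z$ ($N{\left(z \right)} = - 8 z + z^{2} = z^{2} - 8 z$)
$\frac{208139 + 140554}{\left(-135017 - 94386\right) + N{\left(485 \right)}} = \frac{208139 + 140554}{\left(-135017 - 94386\right) + 485 \left(-8 + 485\right)} = \frac{348693}{-229403 + 485 \cdot 477} = \frac{348693}{-229403 + 231345} = \frac{348693}{1942}$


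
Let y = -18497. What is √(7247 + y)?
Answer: 75*I*√2 ≈ 106.07*I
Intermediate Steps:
√(7247 + y) = √(7247 - 18497) = √(-11250) = 75*I*√2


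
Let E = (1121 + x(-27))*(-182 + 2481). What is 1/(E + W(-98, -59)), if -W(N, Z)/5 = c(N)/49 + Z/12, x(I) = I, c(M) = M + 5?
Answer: 588/1478902363 ≈ 3.9759e-7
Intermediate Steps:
c(M) = 5 + M
W(N, Z) = -25/49 - 5*Z/12 - 5*N/49 (W(N, Z) = -5*((5 + N)/49 + Z/12) = -5*((5 + N)*(1/49) + Z*(1/12)) = -5*((5/49 + N/49) + Z/12) = -5*(5/49 + Z/12 + N/49) = -25/49 - 5*Z/12 - 5*N/49)
E = 2515106 (E = (1121 - 27)*(-182 + 2481) = 1094*2299 = 2515106)
1/(E + W(-98, -59)) = 1/(2515106 + (-25/49 - 5/12*(-59) - 5/49*(-98))) = 1/(2515106 + (-25/49 + 295/12 + 10)) = 1/(2515106 + 20035/588) = 1/(1478902363/588) = 588/1478902363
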